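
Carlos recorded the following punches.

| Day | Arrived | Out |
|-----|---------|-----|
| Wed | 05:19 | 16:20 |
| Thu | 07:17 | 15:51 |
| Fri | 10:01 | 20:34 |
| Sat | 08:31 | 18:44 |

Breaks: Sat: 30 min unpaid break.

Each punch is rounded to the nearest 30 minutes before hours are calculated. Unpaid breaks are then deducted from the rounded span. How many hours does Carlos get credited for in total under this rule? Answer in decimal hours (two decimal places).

39.50 hours

Wed: in 05:19→05:30, out 16:20→16:30; 11 h 0 min
Thu: in 07:17→07:30, out 15:51→16:00; 8 h 30 min
Fri: in 10:01→10:00, out 20:34→20:30; 10 h 30 min
Sat: in 08:31→08:30, out 18:44→18:30; 10 h 0 min − 30 min = 9 h 30 min
Total credited: 39 h 30 min.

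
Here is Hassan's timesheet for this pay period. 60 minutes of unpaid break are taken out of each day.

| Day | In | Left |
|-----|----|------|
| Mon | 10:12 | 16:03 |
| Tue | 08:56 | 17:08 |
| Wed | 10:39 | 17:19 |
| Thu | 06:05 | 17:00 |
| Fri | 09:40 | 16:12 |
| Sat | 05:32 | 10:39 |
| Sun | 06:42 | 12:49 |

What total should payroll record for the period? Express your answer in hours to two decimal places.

42.40 hours

Mon: 10:12–16:03 = 5 h 51 min; less 60 min break → 4 h 51 min
Tue: 08:56–17:08 = 8 h 12 min; less 60 min break → 7 h 12 min
Wed: 10:39–17:19 = 6 h 40 min; less 60 min break → 5 h 40 min
Thu: 06:05–17:00 = 10 h 55 min; less 60 min break → 9 h 55 min
Fri: 09:40–16:12 = 6 h 32 min; less 60 min break → 5 h 32 min
Sat: 05:32–10:39 = 5 h 7 min; less 60 min break → 4 h 7 min
Sun: 06:42–12:49 = 6 h 7 min; less 60 min break → 5 h 7 min
Total: 4 h 51 min + 7 h 12 min + 5 h 40 min + 9 h 55 min + 5 h 32 min + 4 h 7 min + 5 h 7 min = 42 h 24 min.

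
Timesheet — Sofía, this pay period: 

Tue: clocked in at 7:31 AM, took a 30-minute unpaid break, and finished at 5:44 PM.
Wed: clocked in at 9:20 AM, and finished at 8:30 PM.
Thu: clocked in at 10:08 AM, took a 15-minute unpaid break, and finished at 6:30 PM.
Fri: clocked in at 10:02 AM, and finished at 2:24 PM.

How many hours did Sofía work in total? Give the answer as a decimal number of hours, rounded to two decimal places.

Tue: 7:31 AM–5:44 PM = 10 h 13 min; less 30 min break → 9 h 43 min
Wed: 9:20 AM–8:30 PM = 11 h 10 min
Thu: 10:08 AM–6:30 PM = 8 h 22 min; less 15 min break → 8 h 7 min
Fri: 10:02 AM–2:24 PM = 4 h 22 min
Total: 9 h 43 min + 11 h 10 min + 8 h 7 min + 4 h 22 min = 33 h 22 min.

33.37 hours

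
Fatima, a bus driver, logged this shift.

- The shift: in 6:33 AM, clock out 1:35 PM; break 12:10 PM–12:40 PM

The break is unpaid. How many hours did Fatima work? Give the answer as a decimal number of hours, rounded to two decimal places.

The shift: 6:33 AM–1:35 PM = 7 h 2 min; less 30 min break → 6 h 32 min

6.53 hours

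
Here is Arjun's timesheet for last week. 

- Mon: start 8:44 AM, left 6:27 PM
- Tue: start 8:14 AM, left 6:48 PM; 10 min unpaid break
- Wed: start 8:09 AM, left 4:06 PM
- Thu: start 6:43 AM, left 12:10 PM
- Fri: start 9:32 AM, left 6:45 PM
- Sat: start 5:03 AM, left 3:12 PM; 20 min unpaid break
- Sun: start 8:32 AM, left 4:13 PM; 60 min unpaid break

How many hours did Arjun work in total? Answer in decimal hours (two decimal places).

59.23 hours

Mon: 8:44 AM–6:27 PM = 9 h 43 min
Tue: 8:14 AM–6:48 PM = 10 h 34 min; less 10 min break → 10 h 24 min
Wed: 8:09 AM–4:06 PM = 7 h 57 min
Thu: 6:43 AM–12:10 PM = 5 h 27 min
Fri: 9:32 AM–6:45 PM = 9 h 13 min
Sat: 5:03 AM–3:12 PM = 10 h 9 min; less 20 min break → 9 h 49 min
Sun: 8:32 AM–4:13 PM = 7 h 41 min; less 60 min break → 6 h 41 min
Total: 9 h 43 min + 10 h 24 min + 7 h 57 min + 5 h 27 min + 9 h 13 min + 9 h 49 min + 6 h 41 min = 59 h 14 min.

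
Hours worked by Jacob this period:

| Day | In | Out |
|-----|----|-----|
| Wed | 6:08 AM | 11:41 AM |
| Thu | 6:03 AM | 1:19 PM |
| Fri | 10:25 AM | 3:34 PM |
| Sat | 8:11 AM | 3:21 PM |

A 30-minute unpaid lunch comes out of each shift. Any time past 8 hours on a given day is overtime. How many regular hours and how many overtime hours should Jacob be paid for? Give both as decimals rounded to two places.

Wed: 6:08 AM–11:41 AM = 5 h 33 min; less 30 min break → 5 h 3 min
Thu: 6:03 AM–1:19 PM = 7 h 16 min; less 30 min break → 6 h 46 min
Fri: 10:25 AM–3:34 PM = 5 h 9 min; less 30 min break → 4 h 39 min
Sat: 8:11 AM–3:21 PM = 7 h 10 min; less 30 min break → 6 h 40 min
Wed reg 5 h 3 min / OT 0 h 0 min; Thu reg 6 h 46 min / OT 0 h 0 min; Fri reg 4 h 39 min / OT 0 h 0 min; Sat reg 6 h 40 min / OT 0 h 0 min.
Totals: regular 23 h 8 min, overtime 0 h 0 min.

Regular 23.13 hours, overtime 0.00 hours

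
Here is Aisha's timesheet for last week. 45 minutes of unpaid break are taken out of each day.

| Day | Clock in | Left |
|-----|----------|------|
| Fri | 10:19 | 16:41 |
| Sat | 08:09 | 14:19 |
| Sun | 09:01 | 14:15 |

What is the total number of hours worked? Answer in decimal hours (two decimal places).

15.52 hours

Fri: 10:19–16:41 = 6 h 22 min; less 45 min break → 5 h 37 min
Sat: 08:09–14:19 = 6 h 10 min; less 45 min break → 5 h 25 min
Sun: 09:01–14:15 = 5 h 14 min; less 45 min break → 4 h 29 min
Total: 5 h 37 min + 5 h 25 min + 4 h 29 min = 15 h 31 min.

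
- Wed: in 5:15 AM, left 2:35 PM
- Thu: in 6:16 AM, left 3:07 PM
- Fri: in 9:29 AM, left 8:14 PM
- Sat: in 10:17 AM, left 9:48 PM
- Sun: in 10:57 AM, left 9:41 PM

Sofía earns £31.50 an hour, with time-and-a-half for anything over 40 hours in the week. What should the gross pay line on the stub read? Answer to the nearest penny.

£1788.41

Wed: 5:15 AM–2:35 PM = 9 h 20 min
Thu: 6:16 AM–3:07 PM = 8 h 51 min
Fri: 9:29 AM–8:14 PM = 10 h 45 min
Sat: 10:17 AM–9:48 PM = 11 h 31 min
Sun: 10:57 AM–9:41 PM = 10 h 44 min
Total worked: 51 h 11 min = 3071 min.
Regular 40 h 0 min = 2400 min at £31.50/h; overtime 11 h 11 min = 671 min at £47.25/h.
Pay = (2400 × £31.50 + 671 × £47.25) ÷ 60 = £1788.41.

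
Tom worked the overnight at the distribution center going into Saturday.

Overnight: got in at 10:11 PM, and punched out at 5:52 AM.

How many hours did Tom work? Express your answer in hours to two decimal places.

7.68 hours

Overnight: 10:11 PM → midnight = 1 h 49 min; midnight → 5:52 AM = 5 h 52 min; span 7 h 41 min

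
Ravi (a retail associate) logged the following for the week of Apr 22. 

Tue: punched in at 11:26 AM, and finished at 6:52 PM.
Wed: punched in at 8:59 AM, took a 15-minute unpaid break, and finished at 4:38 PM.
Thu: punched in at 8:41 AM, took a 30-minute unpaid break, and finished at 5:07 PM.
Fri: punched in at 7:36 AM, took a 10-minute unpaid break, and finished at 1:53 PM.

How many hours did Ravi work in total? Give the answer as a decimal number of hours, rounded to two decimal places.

Tue: 11:26 AM–6:52 PM = 7 h 26 min
Wed: 8:59 AM–4:38 PM = 7 h 39 min; less 15 min break → 7 h 24 min
Thu: 8:41 AM–5:07 PM = 8 h 26 min; less 30 min break → 7 h 56 min
Fri: 7:36 AM–1:53 PM = 6 h 17 min; less 10 min break → 6 h 7 min
Total: 7 h 26 min + 7 h 24 min + 7 h 56 min + 6 h 7 min = 28 h 53 min.

28.88 hours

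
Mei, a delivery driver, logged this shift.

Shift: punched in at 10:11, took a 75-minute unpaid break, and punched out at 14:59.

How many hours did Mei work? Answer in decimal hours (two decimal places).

Shift: 10:11–14:59 = 4 h 48 min; less 75 min break → 3 h 33 min

3.55 hours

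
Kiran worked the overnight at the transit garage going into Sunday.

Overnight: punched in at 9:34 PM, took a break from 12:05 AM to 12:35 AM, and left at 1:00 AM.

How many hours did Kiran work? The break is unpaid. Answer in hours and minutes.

Overnight: 9:34 PM → midnight = 2 h 26 min; midnight → 1:00 AM = 1 h 0 min; span 3 h 26 min; less 30 min break → 2 h 56 min

2 h 56 min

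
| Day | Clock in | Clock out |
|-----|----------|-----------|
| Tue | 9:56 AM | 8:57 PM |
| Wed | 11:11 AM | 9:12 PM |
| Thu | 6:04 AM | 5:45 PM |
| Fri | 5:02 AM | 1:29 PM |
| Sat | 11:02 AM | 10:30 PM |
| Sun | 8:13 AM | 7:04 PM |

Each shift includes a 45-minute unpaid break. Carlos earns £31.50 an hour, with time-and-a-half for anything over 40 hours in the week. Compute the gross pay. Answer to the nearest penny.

Tue: 9:56 AM–8:57 PM = 11 h 1 min; less 45 min break → 10 h 16 min
Wed: 11:11 AM–9:12 PM = 10 h 1 min; less 45 min break → 9 h 16 min
Thu: 6:04 AM–5:45 PM = 11 h 41 min; less 45 min break → 10 h 56 min
Fri: 5:02 AM–1:29 PM = 8 h 27 min; less 45 min break → 7 h 42 min
Sat: 11:02 AM–10:30 PM = 11 h 28 min; less 45 min break → 10 h 43 min
Sun: 8:13 AM–7:04 PM = 10 h 51 min; less 45 min break → 10 h 6 min
Total worked: 58 h 59 min = 3539 min.
Regular 40 h 0 min = 2400 min at £31.50/h; overtime 18 h 59 min = 1139 min at £47.25/h.
Pay = (2400 × £31.50 + 1139 × £47.25) ÷ 60 = £2156.96.

£2156.96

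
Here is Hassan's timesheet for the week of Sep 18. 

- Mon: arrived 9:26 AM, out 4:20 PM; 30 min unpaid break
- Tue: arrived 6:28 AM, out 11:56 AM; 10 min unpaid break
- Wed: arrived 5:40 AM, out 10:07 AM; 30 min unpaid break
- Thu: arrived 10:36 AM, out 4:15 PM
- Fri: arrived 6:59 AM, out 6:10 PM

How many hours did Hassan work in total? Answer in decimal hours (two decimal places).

32.48 hours

Mon: 9:26 AM–4:20 PM = 6 h 54 min; less 30 min break → 6 h 24 min
Tue: 6:28 AM–11:56 AM = 5 h 28 min; less 10 min break → 5 h 18 min
Wed: 5:40 AM–10:07 AM = 4 h 27 min; less 30 min break → 3 h 57 min
Thu: 10:36 AM–4:15 PM = 5 h 39 min
Fri: 6:59 AM–6:10 PM = 11 h 11 min
Total: 6 h 24 min + 5 h 18 min + 3 h 57 min + 5 h 39 min + 11 h 11 min = 32 h 29 min.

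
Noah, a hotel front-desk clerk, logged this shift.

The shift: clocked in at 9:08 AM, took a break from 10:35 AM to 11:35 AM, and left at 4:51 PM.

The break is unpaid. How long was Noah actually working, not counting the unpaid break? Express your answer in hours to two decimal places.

6.72 hours

The shift: 9:08 AM–4:51 PM = 7 h 43 min; less 60 min break → 6 h 43 min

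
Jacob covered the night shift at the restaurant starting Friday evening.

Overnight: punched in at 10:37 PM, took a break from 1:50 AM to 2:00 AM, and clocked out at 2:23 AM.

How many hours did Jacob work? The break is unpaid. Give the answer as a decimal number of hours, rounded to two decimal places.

Overnight: 10:37 PM → midnight = 1 h 23 min; midnight → 2:23 AM = 2 h 23 min; span 3 h 46 min; less 10 min break → 3 h 36 min

3.60 hours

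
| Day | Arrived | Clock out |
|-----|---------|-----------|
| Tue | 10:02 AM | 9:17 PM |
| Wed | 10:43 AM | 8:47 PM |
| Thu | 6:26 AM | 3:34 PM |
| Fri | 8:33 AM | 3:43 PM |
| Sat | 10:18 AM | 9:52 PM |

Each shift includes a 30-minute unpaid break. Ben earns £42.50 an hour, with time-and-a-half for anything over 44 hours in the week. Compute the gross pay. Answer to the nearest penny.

£2041.06

Tue: 10:02 AM–9:17 PM = 11 h 15 min; less 30 min break → 10 h 45 min
Wed: 10:43 AM–8:47 PM = 10 h 4 min; less 30 min break → 9 h 34 min
Thu: 6:26 AM–3:34 PM = 9 h 8 min; less 30 min break → 8 h 38 min
Fri: 8:33 AM–3:43 PM = 7 h 10 min; less 30 min break → 6 h 40 min
Sat: 10:18 AM–9:52 PM = 11 h 34 min; less 30 min break → 11 h 4 min
Total worked: 46 h 41 min = 2801 min.
Regular 44 h 0 min = 2640 min at £42.50/h; overtime 2 h 41 min = 161 min at £63.75/h.
Pay = (2640 × £42.50 + 161 × £63.75) ÷ 60 = £2041.06.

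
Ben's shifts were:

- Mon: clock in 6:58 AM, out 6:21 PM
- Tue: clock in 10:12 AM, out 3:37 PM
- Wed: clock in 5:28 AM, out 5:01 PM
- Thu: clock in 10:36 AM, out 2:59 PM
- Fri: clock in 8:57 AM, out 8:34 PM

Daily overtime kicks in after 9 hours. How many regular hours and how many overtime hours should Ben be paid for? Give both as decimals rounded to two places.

Regular 36.80 hours, overtime 7.55 hours

Mon: 6:58 AM–6:21 PM = 11 h 23 min
Tue: 10:12 AM–3:37 PM = 5 h 25 min
Wed: 5:28 AM–5:01 PM = 11 h 33 min
Thu: 10:36 AM–2:59 PM = 4 h 23 min
Fri: 8:57 AM–8:34 PM = 11 h 37 min
Mon reg 9 h 0 min / OT 2 h 23 min; Tue reg 5 h 25 min / OT 0 h 0 min; Wed reg 9 h 0 min / OT 2 h 33 min; Thu reg 4 h 23 min / OT 0 h 0 min; Fri reg 9 h 0 min / OT 2 h 37 min.
Totals: regular 36 h 48 min, overtime 7 h 33 min.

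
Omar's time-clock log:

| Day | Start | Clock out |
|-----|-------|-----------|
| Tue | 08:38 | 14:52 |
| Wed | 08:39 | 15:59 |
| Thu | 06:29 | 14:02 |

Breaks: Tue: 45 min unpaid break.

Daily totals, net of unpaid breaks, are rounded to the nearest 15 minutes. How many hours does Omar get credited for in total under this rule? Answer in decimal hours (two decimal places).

20.25 hours

Tue: 08:38–14:52 = 6 h 14 min − 45 min = 5 h 29 min → rounds to 5 h 30 min
Wed: 08:39–15:59 = 7 h 20 min → rounds to 7 h 15 min
Thu: 06:29–14:02 = 7 h 33 min → rounds to 7 h 30 min
Total credited: 20 h 15 min.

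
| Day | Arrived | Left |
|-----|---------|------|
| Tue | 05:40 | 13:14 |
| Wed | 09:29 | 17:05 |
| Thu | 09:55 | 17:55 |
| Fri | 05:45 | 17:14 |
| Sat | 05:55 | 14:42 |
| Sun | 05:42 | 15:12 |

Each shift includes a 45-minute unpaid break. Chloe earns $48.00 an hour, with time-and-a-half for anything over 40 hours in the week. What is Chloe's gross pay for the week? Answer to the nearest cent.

Tue: 05:40–13:14 = 7 h 34 min; less 45 min break → 6 h 49 min
Wed: 09:29–17:05 = 7 h 36 min; less 45 min break → 6 h 51 min
Thu: 09:55–17:55 = 8 h 0 min; less 45 min break → 7 h 15 min
Fri: 05:45–17:14 = 11 h 29 min; less 45 min break → 10 h 44 min
Sat: 05:55–14:42 = 8 h 47 min; less 45 min break → 8 h 2 min
Sun: 05:42–15:12 = 9 h 30 min; less 45 min break → 8 h 45 min
Total worked: 48 h 26 min = 2906 min.
Regular 40 h 0 min = 2400 min at $48.00/h; overtime 8 h 26 min = 506 min at $72.00/h.
Pay = (2400 × $48.00 + 506 × $72.00) ÷ 60 = $2527.20.

$2527.20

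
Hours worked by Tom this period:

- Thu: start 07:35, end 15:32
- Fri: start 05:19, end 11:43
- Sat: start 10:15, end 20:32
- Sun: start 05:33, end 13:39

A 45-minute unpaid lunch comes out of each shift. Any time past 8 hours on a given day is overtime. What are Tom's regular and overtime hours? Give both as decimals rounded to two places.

Thu: 07:35–15:32 = 7 h 57 min; less 45 min break → 7 h 12 min
Fri: 05:19–11:43 = 6 h 24 min; less 45 min break → 5 h 39 min
Sat: 10:15–20:32 = 10 h 17 min; less 45 min break → 9 h 32 min
Sun: 05:33–13:39 = 8 h 6 min; less 45 min break → 7 h 21 min
Thu reg 7 h 12 min / OT 0 h 0 min; Fri reg 5 h 39 min / OT 0 h 0 min; Sat reg 8 h 0 min / OT 1 h 32 min; Sun reg 7 h 21 min / OT 0 h 0 min.
Totals: regular 28 h 12 min, overtime 1 h 32 min.

Regular 28.20 hours, overtime 1.53 hours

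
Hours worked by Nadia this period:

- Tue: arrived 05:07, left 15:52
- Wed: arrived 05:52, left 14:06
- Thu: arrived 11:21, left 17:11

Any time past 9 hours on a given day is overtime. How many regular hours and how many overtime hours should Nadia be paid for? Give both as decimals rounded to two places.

Regular 23.07 hours, overtime 1.75 hours

Tue: 05:07–15:52 = 10 h 45 min
Wed: 05:52–14:06 = 8 h 14 min
Thu: 11:21–17:11 = 5 h 50 min
Tue reg 9 h 0 min / OT 1 h 45 min; Wed reg 8 h 14 min / OT 0 h 0 min; Thu reg 5 h 50 min / OT 0 h 0 min.
Totals: regular 23 h 4 min, overtime 1 h 45 min.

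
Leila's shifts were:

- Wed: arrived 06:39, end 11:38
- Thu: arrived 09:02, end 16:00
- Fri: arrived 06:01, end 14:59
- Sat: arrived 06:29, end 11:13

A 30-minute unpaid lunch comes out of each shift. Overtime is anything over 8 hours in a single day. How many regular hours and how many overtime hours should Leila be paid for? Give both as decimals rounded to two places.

Wed: 06:39–11:38 = 4 h 59 min; less 30 min break → 4 h 29 min
Thu: 09:02–16:00 = 6 h 58 min; less 30 min break → 6 h 28 min
Fri: 06:01–14:59 = 8 h 58 min; less 30 min break → 8 h 28 min
Sat: 06:29–11:13 = 4 h 44 min; less 30 min break → 4 h 14 min
Wed reg 4 h 29 min / OT 0 h 0 min; Thu reg 6 h 28 min / OT 0 h 0 min; Fri reg 8 h 0 min / OT 0 h 28 min; Sat reg 4 h 14 min / OT 0 h 0 min.
Totals: regular 23 h 11 min, overtime 0 h 28 min.

Regular 23.18 hours, overtime 0.47 hours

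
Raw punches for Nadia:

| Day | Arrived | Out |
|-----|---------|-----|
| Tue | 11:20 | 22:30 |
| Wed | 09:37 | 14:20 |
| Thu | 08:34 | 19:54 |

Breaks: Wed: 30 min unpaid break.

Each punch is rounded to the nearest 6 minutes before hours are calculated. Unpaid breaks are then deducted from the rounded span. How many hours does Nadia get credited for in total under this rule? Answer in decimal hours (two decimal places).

Tue: in 11:20→11:18, out 22:30→22:30; 11 h 12 min
Wed: in 09:37→09:36, out 14:20→14:18; 4 h 42 min − 30 min = 4 h 12 min
Thu: in 08:34→08:36, out 19:54→19:54; 11 h 18 min
Total credited: 26 h 42 min.

26.70 hours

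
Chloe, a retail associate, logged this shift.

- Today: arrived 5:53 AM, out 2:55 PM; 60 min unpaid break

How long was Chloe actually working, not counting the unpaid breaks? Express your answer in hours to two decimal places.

Today: 5:53 AM–2:55 PM = 9 h 2 min; less 60 min break → 8 h 2 min

8.03 hours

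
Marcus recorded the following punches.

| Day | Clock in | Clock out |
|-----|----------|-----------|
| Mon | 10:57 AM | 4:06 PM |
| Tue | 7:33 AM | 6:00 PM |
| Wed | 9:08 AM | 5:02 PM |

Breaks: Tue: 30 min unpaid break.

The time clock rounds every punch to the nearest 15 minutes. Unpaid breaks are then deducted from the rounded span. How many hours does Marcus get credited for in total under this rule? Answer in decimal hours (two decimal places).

22.75 hours

Mon: in 10:57 AM→11:00 AM, out 4:06 PM→4:00 PM; 5 h 0 min
Tue: in 7:33 AM→7:30 AM, out 6:00 PM→6:00 PM; 10 h 30 min − 30 min = 10 h 0 min
Wed: in 9:08 AM→9:15 AM, out 5:02 PM→5:00 PM; 7 h 45 min
Total credited: 22 h 45 min.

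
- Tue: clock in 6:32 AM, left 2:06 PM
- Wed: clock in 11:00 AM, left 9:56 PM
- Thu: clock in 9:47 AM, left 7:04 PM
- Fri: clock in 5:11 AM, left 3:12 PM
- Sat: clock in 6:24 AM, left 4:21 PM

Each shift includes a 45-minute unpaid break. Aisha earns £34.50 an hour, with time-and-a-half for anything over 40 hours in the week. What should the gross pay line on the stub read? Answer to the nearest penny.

£1587.00

Tue: 6:32 AM–2:06 PM = 7 h 34 min; less 45 min break → 6 h 49 min
Wed: 11:00 AM–9:56 PM = 10 h 56 min; less 45 min break → 10 h 11 min
Thu: 9:47 AM–7:04 PM = 9 h 17 min; less 45 min break → 8 h 32 min
Fri: 5:11 AM–3:12 PM = 10 h 1 min; less 45 min break → 9 h 16 min
Sat: 6:24 AM–4:21 PM = 9 h 57 min; less 45 min break → 9 h 12 min
Total worked: 44 h 0 min = 2640 min.
Regular 40 h 0 min = 2400 min at £34.50/h; overtime 4 h 0 min = 240 min at £51.75/h.
Pay = (2400 × £34.50 + 240 × £51.75) ÷ 60 = £1587.00.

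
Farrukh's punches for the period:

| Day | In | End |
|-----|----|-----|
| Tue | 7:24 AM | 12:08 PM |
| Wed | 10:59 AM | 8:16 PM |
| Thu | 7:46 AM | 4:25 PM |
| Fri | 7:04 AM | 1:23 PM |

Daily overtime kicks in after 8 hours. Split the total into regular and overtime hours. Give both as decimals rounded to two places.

Tue: 7:24 AM–12:08 PM = 4 h 44 min
Wed: 10:59 AM–8:16 PM = 9 h 17 min
Thu: 7:46 AM–4:25 PM = 8 h 39 min
Fri: 7:04 AM–1:23 PM = 6 h 19 min
Tue reg 4 h 44 min / OT 0 h 0 min; Wed reg 8 h 0 min / OT 1 h 17 min; Thu reg 8 h 0 min / OT 0 h 39 min; Fri reg 6 h 19 min / OT 0 h 0 min.
Totals: regular 27 h 3 min, overtime 1 h 56 min.

Regular 27.05 hours, overtime 1.93 hours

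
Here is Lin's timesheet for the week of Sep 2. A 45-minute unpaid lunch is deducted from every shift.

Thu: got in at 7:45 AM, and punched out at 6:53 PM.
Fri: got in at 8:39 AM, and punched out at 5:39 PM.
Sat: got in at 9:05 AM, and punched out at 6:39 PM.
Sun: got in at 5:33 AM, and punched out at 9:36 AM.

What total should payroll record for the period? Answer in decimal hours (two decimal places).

Thu: 7:45 AM–6:53 PM = 11 h 8 min; less 45 min break → 10 h 23 min
Fri: 8:39 AM–5:39 PM = 9 h 0 min; less 45 min break → 8 h 15 min
Sat: 9:05 AM–6:39 PM = 9 h 34 min; less 45 min break → 8 h 49 min
Sun: 5:33 AM–9:36 AM = 4 h 3 min; less 45 min break → 3 h 18 min
Total: 10 h 23 min + 8 h 15 min + 8 h 49 min + 3 h 18 min = 30 h 45 min.

30.75 hours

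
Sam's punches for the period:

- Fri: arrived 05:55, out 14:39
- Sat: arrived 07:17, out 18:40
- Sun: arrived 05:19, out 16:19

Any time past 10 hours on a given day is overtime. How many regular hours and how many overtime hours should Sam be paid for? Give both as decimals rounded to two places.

Regular 28.73 hours, overtime 2.38 hours

Fri: 05:55–14:39 = 8 h 44 min
Sat: 07:17–18:40 = 11 h 23 min
Sun: 05:19–16:19 = 11 h 0 min
Fri reg 8 h 44 min / OT 0 h 0 min; Sat reg 10 h 0 min / OT 1 h 23 min; Sun reg 10 h 0 min / OT 1 h 0 min.
Totals: regular 28 h 44 min, overtime 2 h 23 min.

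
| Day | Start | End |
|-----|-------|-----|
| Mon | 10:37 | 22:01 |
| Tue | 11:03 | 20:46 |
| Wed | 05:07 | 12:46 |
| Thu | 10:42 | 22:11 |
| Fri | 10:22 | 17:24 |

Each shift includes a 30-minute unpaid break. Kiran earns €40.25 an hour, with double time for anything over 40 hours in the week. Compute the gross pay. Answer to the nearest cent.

Mon: 10:37–22:01 = 11 h 24 min; less 30 min break → 10 h 54 min
Tue: 11:03–20:46 = 9 h 43 min; less 30 min break → 9 h 13 min
Wed: 05:07–12:46 = 7 h 39 min; less 30 min break → 7 h 9 min
Thu: 10:42–22:11 = 11 h 29 min; less 30 min break → 10 h 59 min
Fri: 10:22–17:24 = 7 h 2 min; less 30 min break → 6 h 32 min
Total worked: 44 h 47 min = 2687 min.
Regular 40 h 0 min = 2400 min at €40.25/h; overtime 4 h 47 min = 287 min at €80.50/h.
Pay = (2400 × €40.25 + 287 × €80.50) ÷ 60 = €1995.06.

€1995.06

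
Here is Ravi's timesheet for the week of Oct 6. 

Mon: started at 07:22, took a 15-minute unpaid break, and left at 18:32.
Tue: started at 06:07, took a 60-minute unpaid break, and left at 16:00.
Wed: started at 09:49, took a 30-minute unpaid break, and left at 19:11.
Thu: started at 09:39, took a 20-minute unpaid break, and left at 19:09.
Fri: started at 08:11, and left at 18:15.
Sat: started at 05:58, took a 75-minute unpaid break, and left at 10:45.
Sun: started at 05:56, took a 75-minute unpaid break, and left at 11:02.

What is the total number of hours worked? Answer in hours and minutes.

Mon: 07:22–18:32 = 11 h 10 min; less 15 min break → 10 h 55 min
Tue: 06:07–16:00 = 9 h 53 min; less 60 min break → 8 h 53 min
Wed: 09:49–19:11 = 9 h 22 min; less 30 min break → 8 h 52 min
Thu: 09:39–19:09 = 9 h 30 min; less 20 min break → 9 h 10 min
Fri: 08:11–18:15 = 10 h 4 min
Sat: 05:58–10:45 = 4 h 47 min; less 75 min break → 3 h 32 min
Sun: 05:56–11:02 = 5 h 6 min; less 75 min break → 3 h 51 min
Total: 10 h 55 min + 8 h 53 min + 8 h 52 min + 9 h 10 min + 10 h 4 min + 3 h 32 min + 3 h 51 min = 55 h 17 min.

55 h 17 min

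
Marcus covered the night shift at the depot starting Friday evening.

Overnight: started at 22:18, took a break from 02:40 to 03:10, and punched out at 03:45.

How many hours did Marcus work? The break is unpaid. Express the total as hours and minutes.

4 h 57 min

Overnight: 22:18 → midnight = 1 h 42 min; midnight → 03:45 = 3 h 45 min; span 5 h 27 min; less 30 min break → 4 h 57 min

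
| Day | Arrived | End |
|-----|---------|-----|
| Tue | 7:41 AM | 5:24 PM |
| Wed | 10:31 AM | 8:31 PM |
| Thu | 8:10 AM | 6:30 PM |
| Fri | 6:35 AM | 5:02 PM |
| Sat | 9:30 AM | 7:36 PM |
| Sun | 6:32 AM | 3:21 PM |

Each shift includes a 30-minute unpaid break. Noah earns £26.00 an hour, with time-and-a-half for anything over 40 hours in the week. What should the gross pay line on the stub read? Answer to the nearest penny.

£1680.25

Tue: 7:41 AM–5:24 PM = 9 h 43 min; less 30 min break → 9 h 13 min
Wed: 10:31 AM–8:31 PM = 10 h 0 min; less 30 min break → 9 h 30 min
Thu: 8:10 AM–6:30 PM = 10 h 20 min; less 30 min break → 9 h 50 min
Fri: 6:35 AM–5:02 PM = 10 h 27 min; less 30 min break → 9 h 57 min
Sat: 9:30 AM–7:36 PM = 10 h 6 min; less 30 min break → 9 h 36 min
Sun: 6:32 AM–3:21 PM = 8 h 49 min; less 30 min break → 8 h 19 min
Total worked: 56 h 25 min = 3385 min.
Regular 40 h 0 min = 2400 min at £26.00/h; overtime 16 h 25 min = 985 min at £39.00/h.
Pay = (2400 × £26.00 + 985 × £39.00) ÷ 60 = £1680.25.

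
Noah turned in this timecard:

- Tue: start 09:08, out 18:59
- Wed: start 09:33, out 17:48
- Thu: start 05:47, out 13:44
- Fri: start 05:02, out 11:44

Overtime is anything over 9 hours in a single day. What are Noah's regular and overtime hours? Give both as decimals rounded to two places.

Regular 31.90 hours, overtime 0.85 hours

Tue: 09:08–18:59 = 9 h 51 min
Wed: 09:33–17:48 = 8 h 15 min
Thu: 05:47–13:44 = 7 h 57 min
Fri: 05:02–11:44 = 6 h 42 min
Tue reg 9 h 0 min / OT 0 h 51 min; Wed reg 8 h 15 min / OT 0 h 0 min; Thu reg 7 h 57 min / OT 0 h 0 min; Fri reg 6 h 42 min / OT 0 h 0 min.
Totals: regular 31 h 54 min, overtime 0 h 51 min.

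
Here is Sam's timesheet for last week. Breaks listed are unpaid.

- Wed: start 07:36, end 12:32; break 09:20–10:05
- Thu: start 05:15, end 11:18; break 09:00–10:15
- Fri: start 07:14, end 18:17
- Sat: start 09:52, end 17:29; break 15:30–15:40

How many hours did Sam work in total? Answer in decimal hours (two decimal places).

Wed: 07:36–12:32 = 4 h 56 min; less 45 min break → 4 h 11 min
Thu: 05:15–11:18 = 6 h 3 min; less 75 min break → 4 h 48 min
Fri: 07:14–18:17 = 11 h 3 min
Sat: 09:52–17:29 = 7 h 37 min; less 10 min break → 7 h 27 min
Total: 4 h 11 min + 4 h 48 min + 11 h 3 min + 7 h 27 min = 27 h 29 min.

27.48 hours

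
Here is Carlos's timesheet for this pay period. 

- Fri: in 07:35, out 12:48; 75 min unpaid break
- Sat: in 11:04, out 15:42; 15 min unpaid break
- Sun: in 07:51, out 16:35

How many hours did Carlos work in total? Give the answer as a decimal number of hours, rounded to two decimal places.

Fri: 07:35–12:48 = 5 h 13 min; less 75 min break → 3 h 58 min
Sat: 11:04–15:42 = 4 h 38 min; less 15 min break → 4 h 23 min
Sun: 07:51–16:35 = 8 h 44 min
Total: 3 h 58 min + 4 h 23 min + 8 h 44 min = 17 h 5 min.

17.08 hours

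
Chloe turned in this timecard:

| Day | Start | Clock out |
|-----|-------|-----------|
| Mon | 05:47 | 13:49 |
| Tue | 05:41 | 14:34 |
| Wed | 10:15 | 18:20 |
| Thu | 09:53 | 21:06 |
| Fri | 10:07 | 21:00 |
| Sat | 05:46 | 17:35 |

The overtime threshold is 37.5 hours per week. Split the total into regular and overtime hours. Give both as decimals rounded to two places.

Mon: 05:47–13:49 = 8 h 2 min
Tue: 05:41–14:34 = 8 h 53 min
Wed: 10:15–18:20 = 8 h 5 min
Thu: 09:53–21:06 = 11 h 13 min
Fri: 10:07–21:00 = 10 h 53 min
Sat: 05:46–17:35 = 11 h 49 min
Total worked: 58 h 55 min = 58.92 h.
Threshold 37.5 h → overtime 21 h 25 min, regular 37 h 30 min.

Regular 37.50 hours, overtime 21.42 hours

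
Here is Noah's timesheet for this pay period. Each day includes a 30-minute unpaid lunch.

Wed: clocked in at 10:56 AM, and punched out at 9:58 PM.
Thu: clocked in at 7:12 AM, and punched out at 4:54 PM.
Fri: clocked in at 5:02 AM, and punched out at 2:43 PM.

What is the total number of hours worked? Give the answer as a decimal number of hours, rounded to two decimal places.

Wed: 10:56 AM–9:58 PM = 11 h 2 min; less 30 min break → 10 h 32 min
Thu: 7:12 AM–4:54 PM = 9 h 42 min; less 30 min break → 9 h 12 min
Fri: 5:02 AM–2:43 PM = 9 h 41 min; less 30 min break → 9 h 11 min
Total: 10 h 32 min + 9 h 12 min + 9 h 11 min = 28 h 55 min.

28.92 hours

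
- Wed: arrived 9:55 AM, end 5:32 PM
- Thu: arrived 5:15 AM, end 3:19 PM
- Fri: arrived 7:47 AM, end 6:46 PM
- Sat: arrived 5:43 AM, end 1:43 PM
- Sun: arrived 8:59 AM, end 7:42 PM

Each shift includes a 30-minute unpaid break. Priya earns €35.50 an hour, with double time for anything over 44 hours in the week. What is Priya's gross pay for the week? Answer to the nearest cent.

€1624.72

Wed: 9:55 AM–5:32 PM = 7 h 37 min; less 30 min break → 7 h 7 min
Thu: 5:15 AM–3:19 PM = 10 h 4 min; less 30 min break → 9 h 34 min
Fri: 7:47 AM–6:46 PM = 10 h 59 min; less 30 min break → 10 h 29 min
Sat: 5:43 AM–1:43 PM = 8 h 0 min; less 30 min break → 7 h 30 min
Sun: 8:59 AM–7:42 PM = 10 h 43 min; less 30 min break → 10 h 13 min
Total worked: 44 h 53 min = 2693 min.
Regular 44 h 0 min = 2640 min at €35.50/h; overtime 0 h 53 min = 53 min at €71.00/h.
Pay = (2640 × €35.50 + 53 × €71.00) ÷ 60 = €1624.72.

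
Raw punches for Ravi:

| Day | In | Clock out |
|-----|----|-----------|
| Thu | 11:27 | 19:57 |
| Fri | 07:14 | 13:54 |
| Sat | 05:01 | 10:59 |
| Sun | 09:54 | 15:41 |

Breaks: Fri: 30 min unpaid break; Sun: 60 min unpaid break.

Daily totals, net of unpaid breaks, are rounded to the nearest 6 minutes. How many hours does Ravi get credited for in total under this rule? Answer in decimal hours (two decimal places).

Thu: 11:27–19:57 = 8 h 30 min → rounds to 8 h 30 min
Fri: 07:14–13:54 = 6 h 40 min − 30 min = 6 h 10 min → rounds to 6 h 12 min
Sat: 05:01–10:59 = 5 h 58 min → rounds to 6 h 0 min
Sun: 09:54–15:41 = 5 h 47 min − 60 min = 4 h 47 min → rounds to 4 h 48 min
Total credited: 25 h 30 min.

25.50 hours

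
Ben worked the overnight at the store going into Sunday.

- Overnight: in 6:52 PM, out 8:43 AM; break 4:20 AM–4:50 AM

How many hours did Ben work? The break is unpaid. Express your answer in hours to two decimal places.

Overnight: 6:52 PM → midnight = 5 h 8 min; midnight → 8:43 AM = 8 h 43 min; span 13 h 51 min; less 30 min break → 13 h 21 min

13.35 hours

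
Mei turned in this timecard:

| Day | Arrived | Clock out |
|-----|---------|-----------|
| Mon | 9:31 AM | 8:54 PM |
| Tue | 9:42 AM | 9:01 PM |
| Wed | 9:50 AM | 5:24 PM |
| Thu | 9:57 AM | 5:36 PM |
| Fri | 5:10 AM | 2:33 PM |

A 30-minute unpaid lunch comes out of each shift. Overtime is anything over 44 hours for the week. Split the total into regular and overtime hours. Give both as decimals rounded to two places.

Mon: 9:31 AM–8:54 PM = 11 h 23 min; less 30 min break → 10 h 53 min
Tue: 9:42 AM–9:01 PM = 11 h 19 min; less 30 min break → 10 h 49 min
Wed: 9:50 AM–5:24 PM = 7 h 34 min; less 30 min break → 7 h 4 min
Thu: 9:57 AM–5:36 PM = 7 h 39 min; less 30 min break → 7 h 9 min
Fri: 5:10 AM–2:33 PM = 9 h 23 min; less 30 min break → 8 h 53 min
Total worked: 44 h 48 min = 44.80 h.
Threshold 44 h → overtime 0 h 48 min, regular 44 h 0 min.

Regular 44.00 hours, overtime 0.80 hours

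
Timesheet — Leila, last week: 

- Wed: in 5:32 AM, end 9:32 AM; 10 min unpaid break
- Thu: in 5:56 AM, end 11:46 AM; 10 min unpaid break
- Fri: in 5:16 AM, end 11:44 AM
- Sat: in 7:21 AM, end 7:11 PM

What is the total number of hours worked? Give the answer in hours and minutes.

Wed: 5:32 AM–9:32 AM = 4 h 0 min; less 10 min break → 3 h 50 min
Thu: 5:56 AM–11:46 AM = 5 h 50 min; less 10 min break → 5 h 40 min
Fri: 5:16 AM–11:44 AM = 6 h 28 min
Sat: 7:21 AM–7:11 PM = 11 h 50 min
Total: 3 h 50 min + 5 h 40 min + 6 h 28 min + 11 h 50 min = 27 h 48 min.

27 h 48 min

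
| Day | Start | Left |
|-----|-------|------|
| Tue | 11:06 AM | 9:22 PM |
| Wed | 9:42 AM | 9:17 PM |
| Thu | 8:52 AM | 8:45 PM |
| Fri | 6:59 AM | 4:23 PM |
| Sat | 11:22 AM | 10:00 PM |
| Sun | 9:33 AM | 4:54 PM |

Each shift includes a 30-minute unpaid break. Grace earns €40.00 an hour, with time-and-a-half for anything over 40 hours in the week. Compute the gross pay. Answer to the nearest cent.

Tue: 11:06 AM–9:22 PM = 10 h 16 min; less 30 min break → 9 h 46 min
Wed: 9:42 AM–9:17 PM = 11 h 35 min; less 30 min break → 11 h 5 min
Thu: 8:52 AM–8:45 PM = 11 h 53 min; less 30 min break → 11 h 23 min
Fri: 6:59 AM–4:23 PM = 9 h 24 min; less 30 min break → 8 h 54 min
Sat: 11:22 AM–10:00 PM = 10 h 38 min; less 30 min break → 10 h 8 min
Sun: 9:33 AM–4:54 PM = 7 h 21 min; less 30 min break → 6 h 51 min
Total worked: 58 h 7 min = 3487 min.
Regular 40 h 0 min = 2400 min at €40.00/h; overtime 18 h 7 min = 1087 min at €60.00/h.
Pay = (2400 × €40.00 + 1087 × €60.00) ÷ 60 = €2687.00.

€2687.00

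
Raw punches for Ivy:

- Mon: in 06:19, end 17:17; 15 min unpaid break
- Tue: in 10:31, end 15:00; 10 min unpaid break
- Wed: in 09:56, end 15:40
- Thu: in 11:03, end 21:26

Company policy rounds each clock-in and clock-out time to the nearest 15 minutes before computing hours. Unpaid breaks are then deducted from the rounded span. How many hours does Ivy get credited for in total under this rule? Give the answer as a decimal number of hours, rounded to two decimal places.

Mon: in 06:19→06:15, out 17:17→17:15; 11 h 0 min − 15 min = 10 h 45 min
Tue: in 10:31→10:30, out 15:00→15:00; 4 h 30 min − 10 min = 4 h 20 min
Wed: in 09:56→10:00, out 15:40→15:45; 5 h 45 min
Thu: in 11:03→11:00, out 21:26→21:30; 10 h 30 min
Total credited: 31 h 20 min.

31.33 hours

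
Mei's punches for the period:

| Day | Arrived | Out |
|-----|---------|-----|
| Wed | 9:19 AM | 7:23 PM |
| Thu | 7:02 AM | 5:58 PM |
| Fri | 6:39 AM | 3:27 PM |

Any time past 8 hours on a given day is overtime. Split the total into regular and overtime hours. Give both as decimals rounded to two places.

Regular 24.00 hours, overtime 5.80 hours

Wed: 9:19 AM–7:23 PM = 10 h 4 min
Thu: 7:02 AM–5:58 PM = 10 h 56 min
Fri: 6:39 AM–3:27 PM = 8 h 48 min
Wed reg 8 h 0 min / OT 2 h 4 min; Thu reg 8 h 0 min / OT 2 h 56 min; Fri reg 8 h 0 min / OT 0 h 48 min.
Totals: regular 24 h 0 min, overtime 5 h 48 min.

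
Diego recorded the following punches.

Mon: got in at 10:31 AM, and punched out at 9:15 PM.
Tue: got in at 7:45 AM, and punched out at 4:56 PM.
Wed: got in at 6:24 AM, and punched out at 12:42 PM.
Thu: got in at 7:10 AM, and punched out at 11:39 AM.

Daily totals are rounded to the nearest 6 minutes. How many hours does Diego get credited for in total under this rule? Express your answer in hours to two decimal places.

30.70 hours

Mon: 10:31 AM–9:15 PM = 10 h 44 min → rounds to 10 h 42 min
Tue: 7:45 AM–4:56 PM = 9 h 11 min → rounds to 9 h 12 min
Wed: 6:24 AM–12:42 PM = 6 h 18 min → rounds to 6 h 18 min
Thu: 7:10 AM–11:39 AM = 4 h 29 min → rounds to 4 h 30 min
Total credited: 30 h 42 min.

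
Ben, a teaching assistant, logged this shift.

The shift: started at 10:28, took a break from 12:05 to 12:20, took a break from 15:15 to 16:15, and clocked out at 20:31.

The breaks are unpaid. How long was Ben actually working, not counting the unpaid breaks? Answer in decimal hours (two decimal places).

8.80 hours

The shift: 10:28–20:31 = 10 h 3 min; less 75 min break → 8 h 48 min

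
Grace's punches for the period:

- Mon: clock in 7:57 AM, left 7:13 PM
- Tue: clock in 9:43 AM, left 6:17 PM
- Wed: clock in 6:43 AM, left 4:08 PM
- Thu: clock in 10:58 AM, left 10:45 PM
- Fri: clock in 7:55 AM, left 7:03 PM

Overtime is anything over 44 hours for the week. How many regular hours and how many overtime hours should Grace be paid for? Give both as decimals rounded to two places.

Mon: 7:57 AM–7:13 PM = 11 h 16 min
Tue: 9:43 AM–6:17 PM = 8 h 34 min
Wed: 6:43 AM–4:08 PM = 9 h 25 min
Thu: 10:58 AM–10:45 PM = 11 h 47 min
Fri: 7:55 AM–7:03 PM = 11 h 8 min
Total worked: 52 h 10 min = 52.17 h.
Threshold 44 h → overtime 8 h 10 min, regular 44 h 0 min.

Regular 44.00 hours, overtime 8.17 hours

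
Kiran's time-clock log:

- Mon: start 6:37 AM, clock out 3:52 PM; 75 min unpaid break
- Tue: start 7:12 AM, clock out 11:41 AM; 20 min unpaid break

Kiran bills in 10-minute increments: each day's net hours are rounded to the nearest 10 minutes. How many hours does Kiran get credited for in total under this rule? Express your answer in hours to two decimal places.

12.17 hours

Mon: 6:37 AM–3:52 PM = 9 h 15 min − 75 min = 8 h 0 min → rounds to 8 h 0 min
Tue: 7:12 AM–11:41 AM = 4 h 29 min − 20 min = 4 h 9 min → rounds to 4 h 10 min
Total credited: 12 h 10 min.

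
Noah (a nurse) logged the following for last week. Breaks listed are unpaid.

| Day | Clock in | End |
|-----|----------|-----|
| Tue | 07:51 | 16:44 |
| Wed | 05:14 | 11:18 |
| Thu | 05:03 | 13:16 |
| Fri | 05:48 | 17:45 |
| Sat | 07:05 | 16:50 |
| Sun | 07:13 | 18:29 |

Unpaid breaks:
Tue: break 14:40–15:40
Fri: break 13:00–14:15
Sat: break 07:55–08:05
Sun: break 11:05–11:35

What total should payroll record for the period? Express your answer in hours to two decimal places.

53.22 hours

Tue: 07:51–16:44 = 8 h 53 min; less 60 min break → 7 h 53 min
Wed: 05:14–11:18 = 6 h 4 min
Thu: 05:03–13:16 = 8 h 13 min
Fri: 05:48–17:45 = 11 h 57 min; less 75 min break → 10 h 42 min
Sat: 07:05–16:50 = 9 h 45 min; less 10 min break → 9 h 35 min
Sun: 07:13–18:29 = 11 h 16 min; less 30 min break → 10 h 46 min
Total: 7 h 53 min + 6 h 4 min + 8 h 13 min + 10 h 42 min + 9 h 35 min + 10 h 46 min = 53 h 13 min.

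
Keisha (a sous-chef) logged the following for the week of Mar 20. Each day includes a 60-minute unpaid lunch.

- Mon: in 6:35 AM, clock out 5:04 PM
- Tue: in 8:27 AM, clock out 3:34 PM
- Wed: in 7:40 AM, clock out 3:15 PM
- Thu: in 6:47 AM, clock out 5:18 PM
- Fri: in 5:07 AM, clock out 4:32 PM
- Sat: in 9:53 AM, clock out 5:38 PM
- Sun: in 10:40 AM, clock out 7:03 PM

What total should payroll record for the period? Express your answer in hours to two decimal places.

Mon: 6:35 AM–5:04 PM = 10 h 29 min; less 60 min break → 9 h 29 min
Tue: 8:27 AM–3:34 PM = 7 h 7 min; less 60 min break → 6 h 7 min
Wed: 7:40 AM–3:15 PM = 7 h 35 min; less 60 min break → 6 h 35 min
Thu: 6:47 AM–5:18 PM = 10 h 31 min; less 60 min break → 9 h 31 min
Fri: 5:07 AM–4:32 PM = 11 h 25 min; less 60 min break → 10 h 25 min
Sat: 9:53 AM–5:38 PM = 7 h 45 min; less 60 min break → 6 h 45 min
Sun: 10:40 AM–7:03 PM = 8 h 23 min; less 60 min break → 7 h 23 min
Total: 9 h 29 min + 6 h 7 min + 6 h 35 min + 9 h 31 min + 10 h 25 min + 6 h 45 min + 7 h 23 min = 56 h 15 min.

56.25 hours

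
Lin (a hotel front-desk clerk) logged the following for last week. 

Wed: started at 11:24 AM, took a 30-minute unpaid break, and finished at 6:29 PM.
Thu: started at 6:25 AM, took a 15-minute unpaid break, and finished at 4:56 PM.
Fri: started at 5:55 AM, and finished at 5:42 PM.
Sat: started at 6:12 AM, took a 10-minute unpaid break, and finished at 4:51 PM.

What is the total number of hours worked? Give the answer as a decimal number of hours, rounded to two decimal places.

39.12 hours

Wed: 11:24 AM–6:29 PM = 7 h 5 min; less 30 min break → 6 h 35 min
Thu: 6:25 AM–4:56 PM = 10 h 31 min; less 15 min break → 10 h 16 min
Fri: 5:55 AM–5:42 PM = 11 h 47 min
Sat: 6:12 AM–4:51 PM = 10 h 39 min; less 10 min break → 10 h 29 min
Total: 6 h 35 min + 10 h 16 min + 11 h 47 min + 10 h 29 min = 39 h 7 min.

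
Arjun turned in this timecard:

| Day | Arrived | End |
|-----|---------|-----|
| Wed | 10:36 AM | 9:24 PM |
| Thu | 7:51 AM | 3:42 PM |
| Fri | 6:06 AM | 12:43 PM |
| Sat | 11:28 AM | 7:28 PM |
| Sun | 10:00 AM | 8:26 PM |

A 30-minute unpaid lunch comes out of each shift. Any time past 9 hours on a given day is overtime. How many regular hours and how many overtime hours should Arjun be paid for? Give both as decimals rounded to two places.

Wed: 10:36 AM–9:24 PM = 10 h 48 min; less 30 min break → 10 h 18 min
Thu: 7:51 AM–3:42 PM = 7 h 51 min; less 30 min break → 7 h 21 min
Fri: 6:06 AM–12:43 PM = 6 h 37 min; less 30 min break → 6 h 7 min
Sat: 11:28 AM–7:28 PM = 8 h 0 min; less 30 min break → 7 h 30 min
Sun: 10:00 AM–8:26 PM = 10 h 26 min; less 30 min break → 9 h 56 min
Wed reg 9 h 0 min / OT 1 h 18 min; Thu reg 7 h 21 min / OT 0 h 0 min; Fri reg 6 h 7 min / OT 0 h 0 min; Sat reg 7 h 30 min / OT 0 h 0 min; Sun reg 9 h 0 min / OT 0 h 56 min.
Totals: regular 38 h 58 min, overtime 2 h 14 min.

Regular 38.97 hours, overtime 2.23 hours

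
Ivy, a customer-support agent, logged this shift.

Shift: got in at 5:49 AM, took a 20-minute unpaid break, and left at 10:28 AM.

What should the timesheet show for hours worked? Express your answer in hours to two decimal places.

4.32 hours

Shift: 5:49 AM–10:28 AM = 4 h 39 min; less 20 min break → 4 h 19 min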